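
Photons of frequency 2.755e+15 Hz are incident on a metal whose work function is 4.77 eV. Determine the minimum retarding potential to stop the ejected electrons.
6.6238 V

The stopping potential V_s satisfies: eV_s = KE_max

First, find KE_max using Einstein's equation:
E_photon = hf = (6.626×10⁻³⁴ J·s)(2.755e+15 Hz) = 11.3938 eV
KE_max = E_photon - φ = 11.3938 - 4.77 = 6.6238 eV

Since eV_s = KE_max:
V_s = KE_max/e = 6.6238 V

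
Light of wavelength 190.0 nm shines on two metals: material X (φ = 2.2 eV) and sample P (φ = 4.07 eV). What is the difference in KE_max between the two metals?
1.8700 eV

Using KE_max = hc/λ - φ for each metal:

Photon energy: E = hc/λ = 6.5255 eV

For material X (φ₁ = 2.2 eV):
KE₁ = E - φ₁ = 6.5255 - 2.2 = 4.3255 eV

For sample P (φ₂ = 4.07 eV):
KE₂ = E - φ₂ = 6.5255 - 4.07 = 2.4555 eV

Difference:
ΔKE = KE₁ - KE₂ = 4.3255 - 2.4555 = 1.8700 eV

Note: The difference equals the difference in work functions: 4.07 - 2.2 = 1.87 eV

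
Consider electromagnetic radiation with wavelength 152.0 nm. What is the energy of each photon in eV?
8.1569 eV

Using E = hf = hc/λ:

E = hc/λ = (6.626×10⁻³⁴ J·s)(3×10⁸ m/s) / (152.0×10⁻⁹ m)
E = 8.1569 eV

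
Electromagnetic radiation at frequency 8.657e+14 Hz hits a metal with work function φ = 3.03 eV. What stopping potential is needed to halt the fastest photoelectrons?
0.5502 V

The stopping potential V_s satisfies: eV_s = KE_max

First, find KE_max using Einstein's equation:
E_photon = hf = (6.626×10⁻³⁴ J·s)(8.657e+14 Hz) = 3.5802 eV
KE_max = E_photon - φ = 3.5802 - 3.03 = 0.5502 eV

Since eV_s = KE_max:
V_s = KE_max/e = 0.5502 V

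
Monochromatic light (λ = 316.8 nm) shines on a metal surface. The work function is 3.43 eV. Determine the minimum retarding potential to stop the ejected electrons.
0.4836 V

The stopping potential V_s satisfies: eV_s = KE_max

First, find KE_max using Einstein's equation:
E_photon = hc/λ = 3.9136 eV
KE_max = E_photon - φ = 3.9136 - 3.43 = 0.4836 eV

Since eV_s = KE_max:
V_s = KE_max/e = 0.4836 V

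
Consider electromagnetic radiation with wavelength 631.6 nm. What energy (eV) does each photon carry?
1.9630 eV

Using E = hf = hc/λ:

E = hc/λ = (6.626×10⁻³⁴ J·s)(3×10⁸ m/s) / (631.6×10⁻⁹ m)
E = 1.9630 eV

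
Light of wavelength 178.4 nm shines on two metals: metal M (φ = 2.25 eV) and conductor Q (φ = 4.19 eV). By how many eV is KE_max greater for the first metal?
1.9400 eV

Using KE_max = hc/λ - φ for each metal:

Photon energy: E = hc/λ = 6.9498 eV

For metal M (φ₁ = 2.25 eV):
KE₁ = E - φ₁ = 6.9498 - 2.25 = 4.6998 eV

For conductor Q (φ₂ = 4.19 eV):
KE₂ = E - φ₂ = 6.9498 - 4.19 = 2.7598 eV

Difference:
ΔKE = KE₁ - KE₂ = 4.6998 - 2.7598 = 1.9400 eV

Note: The difference equals the difference in work functions: 4.19 - 2.25 = 1.94 eV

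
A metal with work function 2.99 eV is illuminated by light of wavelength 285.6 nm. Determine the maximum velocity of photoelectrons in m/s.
6.8942e+05 m/s

First, find the maximum kinetic energy:
E_photon = hc/λ = 4.3412 eV
KE_max = E_photon - φ = 4.3412 - 2.99 = 1.3512 eV

Convert to Joules: KE_max = 1.3512 × 1.602×10⁻¹⁹ J = 2.1648e-19 J

Then use KE = ½mv² to find velocity:
v = √(2·KE/m) = √(2 × 2.1648e-19 J / 9.109e-31 kg)
v = 6.8942e+05 m/s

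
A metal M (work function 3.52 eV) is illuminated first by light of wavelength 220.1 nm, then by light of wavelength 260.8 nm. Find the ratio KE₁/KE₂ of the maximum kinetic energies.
1.7124

Using Einstein's equation: KE_max = hc/λ - φ

For λ₁ = 220.1 nm:
E₁ = hc/λ₁ = 5.6331 eV
KE₁ = E₁ - φ = 5.6331 - 3.52 = 2.1131 eV

For λ₂ = 260.8 nm:
E₂ = hc/λ₂ = 4.7540 eV
KE₂ = E₂ - φ = 4.7540 - 3.52 = 1.2340 eV

Ratio: KE₁/KE₂ = 2.1131/1.2340 = 1.7124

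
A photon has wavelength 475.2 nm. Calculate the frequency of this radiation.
6.3088e+14 Hz

Using the wave equation: c = fλ

Solving for frequency:
f = c/λ = (3×10⁸ m/s) / (475.2×10⁻⁹ m)
f = 6.3088e+14 Hz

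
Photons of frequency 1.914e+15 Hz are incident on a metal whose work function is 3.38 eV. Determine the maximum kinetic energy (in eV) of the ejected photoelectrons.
4.5357 eV

Using Einstein's photoelectric equation: KE_max = hf - φ

First, calculate the photon energy:
E_photon = hf = (6.626×10⁻³⁴ J·s)(1.914e+15 Hz)
E_photon = 7.9157 eV

Then, the maximum kinetic energy:
KE_max = E_photon - φ = 7.9157 eV - 3.38 eV = 4.5357 eV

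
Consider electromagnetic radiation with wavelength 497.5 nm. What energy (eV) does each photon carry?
2.4921 eV

Using E = hf = hc/λ:

E = hc/λ = (6.626×10⁻³⁴ J·s)(3×10⁸ m/s) / (497.5×10⁻⁹ m)
E = 2.4921 eV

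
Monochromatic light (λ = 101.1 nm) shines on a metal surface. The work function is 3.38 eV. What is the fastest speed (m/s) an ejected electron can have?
1.7677e+06 m/s

First, find the maximum kinetic energy:
E_photon = hc/λ = 12.2635 eV
KE_max = E_photon - φ = 12.2635 - 3.38 = 8.8835 eV

Convert to Joules: KE_max = 8.8835 × 1.602×10⁻¹⁹ J = 1.4233e-18 J

Then use KE = ½mv² to find velocity:
v = √(2·KE/m) = √(2 × 1.4233e-18 J / 9.109e-31 kg)
v = 1.7677e+06 m/s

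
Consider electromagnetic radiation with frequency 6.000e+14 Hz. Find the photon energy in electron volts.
2.4814 eV

Using E = hf:

E = hf = (6.626×10⁻³⁴ J·s)(6.000e+14 Hz)
E = 2.4814 eV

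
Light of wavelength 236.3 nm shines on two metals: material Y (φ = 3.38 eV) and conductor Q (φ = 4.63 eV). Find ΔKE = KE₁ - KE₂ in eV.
1.2500 eV

Using KE_max = hc/λ - φ for each metal:

Photon energy: E = hc/λ = 5.2469 eV

For material Y (φ₁ = 3.38 eV):
KE₁ = E - φ₁ = 5.2469 - 3.38 = 1.8669 eV

For conductor Q (φ₂ = 4.63 eV):
KE₂ = E - φ₂ = 5.2469 - 4.63 = 0.6169 eV

Difference:
ΔKE = KE₁ - KE₂ = 1.8669 - 0.6169 = 1.2500 eV

Note: The difference equals the difference in work functions: 4.63 - 3.38 = 1.25 eV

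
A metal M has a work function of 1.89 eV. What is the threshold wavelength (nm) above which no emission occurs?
656.00 nm

The threshold wavelength is when the photon energy equals the work function:
hc/λ₀ = φ

Solving for λ₀:
λ₀ = hc/φ = (6.626×10⁻³⁴ J·s)(3×10⁸ m/s) / (1.89 eV × 1.602×10⁻¹⁹ J/eV)
λ₀ = 656.00 nm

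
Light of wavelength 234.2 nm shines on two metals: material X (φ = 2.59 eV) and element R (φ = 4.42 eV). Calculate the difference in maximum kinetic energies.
1.8300 eV

Using KE_max = hc/λ - φ for each metal:

Photon energy: E = hc/λ = 5.2939 eV

For material X (φ₁ = 2.59 eV):
KE₁ = E - φ₁ = 5.2939 - 2.59 = 2.7039 eV

For element R (φ₂ = 4.42 eV):
KE₂ = E - φ₂ = 5.2939 - 4.42 = 0.8739 eV

Difference:
ΔKE = KE₁ - KE₂ = 2.7039 - 0.8739 = 1.8300 eV

Note: The difference equals the difference in work functions: 4.42 - 2.59 = 1.83 eV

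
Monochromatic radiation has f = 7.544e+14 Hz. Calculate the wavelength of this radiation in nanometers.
397.39 nm

Using the wave equation: c = fλ

Solving for wavelength:
λ = c/f = (3×10⁸ m/s) / (7.544e+14 Hz)
λ = 397.39 nm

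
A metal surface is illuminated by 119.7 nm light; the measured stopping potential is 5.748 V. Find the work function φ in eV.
4.61 eV

The stopping potential gives the maximum kinetic energy: KE_max = eV_s = 5.748 eV

From Einstein's photoelectric equation: KE_max = hc/λ - φ
Rearranging: φ = hc/λ - KE_max

Calculate photon energy:
E_photon = hc/λ = (6.626×10⁻³⁴ J·s)(3×10⁸ m/s) / (119.7×10⁻⁹ m) = 10.3579 eV

Therefore:
φ = 10.3579 - 5.748 = 4.61 eV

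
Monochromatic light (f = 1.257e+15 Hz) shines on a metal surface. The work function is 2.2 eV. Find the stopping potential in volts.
2.9985 V

The stopping potential V_s satisfies: eV_s = KE_max

First, find KE_max using Einstein's equation:
E_photon = hf = (6.626×10⁻³⁴ J·s)(1.257e+15 Hz) = 5.1985 eV
KE_max = E_photon - φ = 5.1985 - 2.2 = 2.9985 eV

Since eV_s = KE_max:
V_s = KE_max/e = 2.9985 V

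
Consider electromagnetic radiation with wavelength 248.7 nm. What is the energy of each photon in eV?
4.9853 eV

Using E = hf = hc/λ:

E = hc/λ = (6.626×10⁻³⁴ J·s)(3×10⁸ m/s) / (248.7×10⁻⁹ m)
E = 4.9853 eV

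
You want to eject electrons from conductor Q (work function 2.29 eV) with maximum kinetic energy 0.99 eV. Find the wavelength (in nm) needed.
378.00 nm

From Einstein's equation: KE_max = hc/λ - φ

Rearranging for λ:
hc/λ = KE_max + φ
λ = hc/(KE_max + φ)

Required photon energy:
E_photon = KE_max + φ = 0.99 + 2.29 = 3.28 eV

Required wavelength:
λ = hc/E_photon = (6.626×10⁻³⁴)(3×10⁸) / (3.28 × 1.602×10⁻¹⁹)
λ = 378.00 nm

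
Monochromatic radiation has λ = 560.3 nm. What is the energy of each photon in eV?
2.2128 eV

Using E = hf = hc/λ:

E = hc/λ = (6.626×10⁻³⁴ J·s)(3×10⁸ m/s) / (560.3×10⁻⁹ m)
E = 2.2128 eV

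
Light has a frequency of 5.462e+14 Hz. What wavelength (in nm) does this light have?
548.87 nm

Using the wave equation: c = fλ

Solving for wavelength:
λ = c/f = (3×10⁸ m/s) / (5.462e+14 Hz)
λ = 548.87 nm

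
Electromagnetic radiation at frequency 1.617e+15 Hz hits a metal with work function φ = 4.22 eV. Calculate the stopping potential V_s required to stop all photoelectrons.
2.4674 V

The stopping potential V_s satisfies: eV_s = KE_max

First, find KE_max using Einstein's equation:
E_photon = hf = (6.626×10⁻³⁴ J·s)(1.617e+15 Hz) = 6.6874 eV
KE_max = E_photon - φ = 6.6874 - 4.22 = 2.4674 eV

Since eV_s = KE_max:
V_s = KE_max/e = 2.4674 V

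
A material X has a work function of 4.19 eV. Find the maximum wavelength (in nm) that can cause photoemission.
295.91 nm

The threshold wavelength is when the photon energy equals the work function:
hc/λ₀ = φ

Solving for λ₀:
λ₀ = hc/φ = (6.626×10⁻³⁴ J·s)(3×10⁸ m/s) / (4.19 eV × 1.602×10⁻¹⁹ J/eV)
λ₀ = 295.91 nm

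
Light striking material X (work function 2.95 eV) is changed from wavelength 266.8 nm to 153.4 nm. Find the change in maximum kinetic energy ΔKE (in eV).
3.4353 eV

Using Einstein's equation: KE_max = hc/λ - φ

For λ₁ = 266.8 nm:
KE₁ = hc/λ₁ - φ = 4.6471 - 2.95 = 1.6971 eV

For λ₂ = 153.4 nm:
KE₂ = hc/λ₂ - φ = 8.0824 - 2.95 = 5.1324 eV

Change in KE:
ΔKE = KE₂ - KE₁ = 5.1324 - 1.6971 = 3.4353 eV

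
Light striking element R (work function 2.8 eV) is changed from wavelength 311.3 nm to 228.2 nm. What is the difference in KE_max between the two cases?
1.4503 eV

Using Einstein's equation: KE_max = hc/λ - φ

For λ₁ = 311.3 nm:
KE₁ = hc/λ₁ - φ = 3.9828 - 2.8 = 1.1828 eV

For λ₂ = 228.2 nm:
KE₂ = hc/λ₂ - φ = 5.4331 - 2.8 = 2.6331 eV

Change in KE:
ΔKE = KE₂ - KE₁ = 2.6331 - 1.1828 = 1.4503 eV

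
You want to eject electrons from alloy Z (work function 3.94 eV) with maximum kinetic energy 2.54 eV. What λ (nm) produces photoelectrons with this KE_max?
191.33 nm

From Einstein's equation: KE_max = hc/λ - φ

Rearranging for λ:
hc/λ = KE_max + φ
λ = hc/(KE_max + φ)

Required photon energy:
E_photon = KE_max + φ = 2.54 + 3.94 = 6.48 eV

Required wavelength:
λ = hc/E_photon = (6.626×10⁻³⁴)(3×10⁸) / (6.48 × 1.602×10⁻¹⁹)
λ = 191.33 nm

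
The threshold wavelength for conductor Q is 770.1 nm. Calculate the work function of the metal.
1.61 eV

At the threshold wavelength, photon energy equals work function:
φ = hc/λ₀

Calculating:
φ = (6.626×10⁻³⁴ J·s)(3×10⁸ m/s) / (770.1×10⁻⁹ m)
φ = 1.61 eV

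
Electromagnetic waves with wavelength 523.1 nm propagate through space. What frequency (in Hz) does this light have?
5.7311e+14 Hz

Using the wave equation: c = fλ

Solving for frequency:
f = c/λ = (3×10⁸ m/s) / (523.1×10⁻⁹ m)
f = 5.7311e+14 Hz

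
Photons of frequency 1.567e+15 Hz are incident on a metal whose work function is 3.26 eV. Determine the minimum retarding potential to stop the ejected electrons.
3.2206 V

The stopping potential V_s satisfies: eV_s = KE_max

First, find KE_max using Einstein's equation:
E_photon = hf = (6.626×10⁻³⁴ J·s)(1.567e+15 Hz) = 6.4806 eV
KE_max = E_photon - φ = 6.4806 - 3.26 = 3.2206 eV

Since eV_s = KE_max:
V_s = KE_max/e = 3.2206 V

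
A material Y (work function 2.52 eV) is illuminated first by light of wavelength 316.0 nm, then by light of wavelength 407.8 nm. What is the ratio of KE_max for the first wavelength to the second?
2.6975

Using Einstein's equation: KE_max = hc/λ - φ

For λ₁ = 316.0 nm:
E₁ = hc/λ₁ = 3.9236 eV
KE₁ = E₁ - φ = 3.9236 - 2.52 = 1.4036 eV

For λ₂ = 407.8 nm:
E₂ = hc/λ₂ = 3.0403 eV
KE₂ = E₂ - φ = 3.0403 - 2.52 = 0.5203 eV

Ratio: KE₁/KE₂ = 1.4036/0.5203 = 2.6975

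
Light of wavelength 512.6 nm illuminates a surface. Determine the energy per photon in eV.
2.4187 eV

Using E = hf = hc/λ:

E = hc/λ = (6.626×10⁻³⁴ J·s)(3×10⁸ m/s) / (512.6×10⁻⁹ m)
E = 2.4187 eV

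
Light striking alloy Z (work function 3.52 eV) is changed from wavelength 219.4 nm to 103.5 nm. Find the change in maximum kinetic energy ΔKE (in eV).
6.3281 eV

Using Einstein's equation: KE_max = hc/λ - φ

For λ₁ = 219.4 nm:
KE₁ = hc/λ₁ - φ = 5.6511 - 3.52 = 2.1311 eV

For λ₂ = 103.5 nm:
KE₂ = hc/λ₂ - φ = 11.9791 - 3.52 = 8.4591 eV

Change in KE:
ΔKE = KE₂ - KE₁ = 8.4591 - 2.1311 = 6.3281 eV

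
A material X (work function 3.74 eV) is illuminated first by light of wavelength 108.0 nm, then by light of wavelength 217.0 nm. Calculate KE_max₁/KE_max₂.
3.9219

Using Einstein's equation: KE_max = hc/λ - φ

For λ₁ = 108.0 nm:
E₁ = hc/λ₁ = 11.4800 eV
KE₁ = E₁ - φ = 11.4800 - 3.74 = 7.7400 eV

For λ₂ = 217.0 nm:
E₂ = hc/λ₂ = 5.7136 eV
KE₂ = E₂ - φ = 5.7136 - 3.74 = 1.9736 eV

Ratio: KE₁/KE₂ = 7.7400/1.9736 = 3.9219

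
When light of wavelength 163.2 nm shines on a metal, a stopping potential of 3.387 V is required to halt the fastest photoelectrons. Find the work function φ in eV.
4.21 eV

The stopping potential gives the maximum kinetic energy: KE_max = eV_s = 3.387 eV

From Einstein's photoelectric equation: KE_max = hc/λ - φ
Rearranging: φ = hc/λ - KE_max

Calculate photon energy:
E_photon = hc/λ = (6.626×10⁻³⁴ J·s)(3×10⁸ m/s) / (163.2×10⁻⁹ m) = 7.5971 eV

Therefore:
φ = 7.5971 - 3.387 = 4.21 eV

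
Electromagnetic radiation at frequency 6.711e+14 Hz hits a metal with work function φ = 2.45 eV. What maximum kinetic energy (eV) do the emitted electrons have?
0.3254 eV

Using Einstein's photoelectric equation: KE_max = hf - φ

First, calculate the photon energy:
E_photon = hf = (6.626×10⁻³⁴ J·s)(6.711e+14 Hz)
E_photon = 2.7754 eV

Then, the maximum kinetic energy:
KE_max = E_photon - φ = 2.7754 eV - 2.45 eV = 0.3254 eV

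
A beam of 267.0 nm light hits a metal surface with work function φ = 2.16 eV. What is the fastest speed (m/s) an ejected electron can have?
9.3469e+05 m/s

First, find the maximum kinetic energy:
E_photon = hc/λ = 4.6436 eV
KE_max = E_photon - φ = 4.6436 - 2.16 = 2.4836 eV

Convert to Joules: KE_max = 2.4836 × 1.602×10⁻¹⁹ J = 3.9792e-19 J

Then use KE = ½mv² to find velocity:
v = √(2·KE/m) = √(2 × 3.9792e-19 J / 9.109e-31 kg)
v = 9.3469e+05 m/s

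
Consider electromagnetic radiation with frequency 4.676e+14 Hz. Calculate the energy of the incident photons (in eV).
1.9338 eV

Using E = hf:

E = hf = (6.626×10⁻³⁴ J·s)(4.676e+14 Hz)
E = 1.9338 eV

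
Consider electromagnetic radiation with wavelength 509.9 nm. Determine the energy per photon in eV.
2.4315 eV

Using E = hf = hc/λ:

E = hc/λ = (6.626×10⁻³⁴ J·s)(3×10⁸ m/s) / (509.9×10⁻⁹ m)
E = 2.4315 eV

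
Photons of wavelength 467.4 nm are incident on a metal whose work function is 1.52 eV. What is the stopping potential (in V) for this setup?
1.1326 V

The stopping potential V_s satisfies: eV_s = KE_max

First, find KE_max using Einstein's equation:
E_photon = hc/λ = 2.6526 eV
KE_max = E_photon - φ = 2.6526 - 1.52 = 1.1326 eV

Since eV_s = KE_max:
V_s = KE_max/e = 1.1326 V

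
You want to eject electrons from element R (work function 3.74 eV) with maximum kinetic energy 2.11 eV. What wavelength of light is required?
211.94 nm

From Einstein's equation: KE_max = hc/λ - φ

Rearranging for λ:
hc/λ = KE_max + φ
λ = hc/(KE_max + φ)

Required photon energy:
E_photon = KE_max + φ = 2.11 + 3.74 = 5.85 eV

Required wavelength:
λ = hc/E_photon = (6.626×10⁻³⁴)(3×10⁸) / (5.85 × 1.602×10⁻¹⁹)
λ = 211.94 nm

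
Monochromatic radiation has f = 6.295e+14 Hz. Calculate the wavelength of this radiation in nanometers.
476.24 nm

Using the wave equation: c = fλ

Solving for wavelength:
λ = c/f = (3×10⁸ m/s) / (6.295e+14 Hz)
λ = 476.24 nm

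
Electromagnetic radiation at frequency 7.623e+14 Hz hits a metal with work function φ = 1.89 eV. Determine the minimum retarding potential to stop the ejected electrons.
1.2626 V

The stopping potential V_s satisfies: eV_s = KE_max

First, find KE_max using Einstein's equation:
E_photon = hf = (6.626×10⁻³⁴ J·s)(7.623e+14 Hz) = 3.1526 eV
KE_max = E_photon - φ = 3.1526 - 1.89 = 1.2626 eV

Since eV_s = KE_max:
V_s = KE_max/e = 1.2626 V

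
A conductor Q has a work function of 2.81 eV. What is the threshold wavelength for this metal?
441.22 nm

The threshold wavelength is when the photon energy equals the work function:
hc/λ₀ = φ

Solving for λ₀:
λ₀ = hc/φ = (6.626×10⁻³⁴ J·s)(3×10⁸ m/s) / (2.81 eV × 1.602×10⁻¹⁹ J/eV)
λ₀ = 441.22 nm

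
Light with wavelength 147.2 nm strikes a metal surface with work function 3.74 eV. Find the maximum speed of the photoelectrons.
1.2835e+06 m/s

First, find the maximum kinetic energy:
E_photon = hc/λ = 8.4228 eV
KE_max = E_photon - φ = 8.4228 - 3.74 = 4.6828 eV

Convert to Joules: KE_max = 4.6828 × 1.602×10⁻¹⁹ J = 7.5027e-19 J

Then use KE = ½mv² to find velocity:
v = √(2·KE/m) = √(2 × 7.5027e-19 J / 9.109e-31 kg)
v = 1.2835e+06 m/s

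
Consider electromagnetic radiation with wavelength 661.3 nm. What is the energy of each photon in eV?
1.8749 eV

Using E = hf = hc/λ:

E = hc/λ = (6.626×10⁻³⁴ J·s)(3×10⁸ m/s) / (661.3×10⁻⁹ m)
E = 1.8749 eV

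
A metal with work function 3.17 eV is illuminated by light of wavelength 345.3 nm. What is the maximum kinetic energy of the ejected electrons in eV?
0.4206 eV

Using Einstein's photoelectric equation: KE_max = hf - φ = hc/λ - φ

First, calculate the photon energy:
E_photon = hc/λ = (6.626×10⁻³⁴ J·s)(3×10⁸ m/s) / (345.3×10⁻⁹ m)
E_photon = 3.5906 eV

Then, the maximum kinetic energy:
KE_max = E_photon - φ = 3.5906 eV - 3.17 eV = 0.4206 eV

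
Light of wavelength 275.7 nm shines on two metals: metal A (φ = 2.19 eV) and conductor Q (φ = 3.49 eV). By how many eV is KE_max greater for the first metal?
1.3000 eV

Using KE_max = hc/λ - φ for each metal:

Photon energy: E = hc/λ = 4.4971 eV

For metal A (φ₁ = 2.19 eV):
KE₁ = E - φ₁ = 4.4971 - 2.19 = 2.3071 eV

For conductor Q (φ₂ = 3.49 eV):
KE₂ = E - φ₂ = 4.4971 - 3.49 = 1.0071 eV

Difference:
ΔKE = KE₁ - KE₂ = 2.3071 - 1.0071 = 1.3000 eV

Note: The difference equals the difference in work functions: 3.49 - 2.19 = 1.30 eV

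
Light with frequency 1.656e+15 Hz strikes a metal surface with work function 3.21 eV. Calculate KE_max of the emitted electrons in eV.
3.6387 eV

Using Einstein's photoelectric equation: KE_max = hf - φ

First, calculate the photon energy:
E_photon = hf = (6.626×10⁻³⁴ J·s)(1.656e+15 Hz)
E_photon = 6.8487 eV

Then, the maximum kinetic energy:
KE_max = E_photon - φ = 6.8487 eV - 3.21 eV = 3.6387 eV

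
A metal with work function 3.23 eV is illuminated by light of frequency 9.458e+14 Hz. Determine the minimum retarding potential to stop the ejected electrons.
0.6815 V

The stopping potential V_s satisfies: eV_s = KE_max

First, find KE_max using Einstein's equation:
E_photon = hf = (6.626×10⁻³⁴ J·s)(9.458e+14 Hz) = 3.9115 eV
KE_max = E_photon - φ = 3.9115 - 3.23 = 0.6815 eV

Since eV_s = KE_max:
V_s = KE_max/e = 0.6815 V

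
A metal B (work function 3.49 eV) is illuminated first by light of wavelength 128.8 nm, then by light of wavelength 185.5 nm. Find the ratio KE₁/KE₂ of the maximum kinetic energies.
1.9213

Using Einstein's equation: KE_max = hc/λ - φ

For λ₁ = 128.8 nm:
E₁ = hc/λ₁ = 9.6261 eV
KE₁ = E₁ - φ = 9.6261 - 3.49 = 6.1361 eV

For λ₂ = 185.5 nm:
E₂ = hc/λ₂ = 6.6838 eV
KE₂ = E₂ - φ = 6.6838 - 3.49 = 3.1938 eV

Ratio: KE₁/KE₂ = 6.1361/3.1938 = 1.9213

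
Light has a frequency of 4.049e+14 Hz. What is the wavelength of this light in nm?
740.41 nm

Using the wave equation: c = fλ

Solving for wavelength:
λ = c/f = (3×10⁸ m/s) / (4.049e+14 Hz)
λ = 740.41 nm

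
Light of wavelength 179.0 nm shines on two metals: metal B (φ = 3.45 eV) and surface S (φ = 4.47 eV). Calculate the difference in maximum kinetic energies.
1.0200 eV

Using KE_max = hc/λ - φ for each metal:

Photon energy: E = hc/λ = 6.9265 eV

For metal B (φ₁ = 3.45 eV):
KE₁ = E - φ₁ = 6.9265 - 3.45 = 3.4765 eV

For surface S (φ₂ = 4.47 eV):
KE₂ = E - φ₂ = 6.9265 - 4.47 = 2.4565 eV

Difference:
ΔKE = KE₁ - KE₂ = 3.4765 - 2.4565 = 1.0200 eV

Note: The difference equals the difference in work functions: 4.47 - 3.45 = 1.02 eV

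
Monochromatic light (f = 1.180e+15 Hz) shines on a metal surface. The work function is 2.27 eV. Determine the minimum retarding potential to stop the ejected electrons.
2.6101 V

The stopping potential V_s satisfies: eV_s = KE_max

First, find KE_max using Einstein's equation:
E_photon = hf = (6.626×10⁻³⁴ J·s)(1.180e+15 Hz) = 4.8801 eV
KE_max = E_photon - φ = 4.8801 - 2.27 = 2.6101 eV

Since eV_s = KE_max:
V_s = KE_max/e = 2.6101 V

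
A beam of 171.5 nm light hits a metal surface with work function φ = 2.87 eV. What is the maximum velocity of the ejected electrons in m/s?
1.2383e+06 m/s

First, find the maximum kinetic energy:
E_photon = hc/λ = 7.2294 eV
KE_max = E_photon - φ = 7.2294 - 2.87 = 4.3594 eV

Convert to Joules: KE_max = 4.3594 × 1.602×10⁻¹⁹ J = 6.9845e-19 J

Then use KE = ½mv² to find velocity:
v = √(2·KE/m) = √(2 × 6.9845e-19 J / 9.109e-31 kg)
v = 1.2383e+06 m/s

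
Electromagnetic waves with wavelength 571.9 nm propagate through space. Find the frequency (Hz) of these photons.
5.2420e+14 Hz

Using the wave equation: c = fλ

Solving for frequency:
f = c/λ = (3×10⁸ m/s) / (571.9×10⁻⁹ m)
f = 5.2420e+14 Hz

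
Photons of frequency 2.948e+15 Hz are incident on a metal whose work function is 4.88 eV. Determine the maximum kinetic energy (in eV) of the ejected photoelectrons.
7.3119 eV

Using Einstein's photoelectric equation: KE_max = hf - φ

First, calculate the photon energy:
E_photon = hf = (6.626×10⁻³⁴ J·s)(2.948e+15 Hz)
E_photon = 12.1919 eV

Then, the maximum kinetic energy:
KE_max = E_photon - φ = 12.1919 eV - 4.88 eV = 7.3119 eV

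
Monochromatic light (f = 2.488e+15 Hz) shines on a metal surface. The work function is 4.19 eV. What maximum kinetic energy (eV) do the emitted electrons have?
6.0995 eV

Using Einstein's photoelectric equation: KE_max = hf - φ

First, calculate the photon energy:
E_photon = hf = (6.626×10⁻³⁴ J·s)(2.488e+15 Hz)
E_photon = 10.2895 eV

Then, the maximum kinetic energy:
KE_max = E_photon - φ = 10.2895 eV - 4.19 eV = 6.0995 eV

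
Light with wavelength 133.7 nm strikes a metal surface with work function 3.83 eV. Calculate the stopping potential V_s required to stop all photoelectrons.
5.4433 V

The stopping potential V_s satisfies: eV_s = KE_max

First, find KE_max using Einstein's equation:
E_photon = hc/λ = 9.2733 eV
KE_max = E_photon - φ = 9.2733 - 3.83 = 5.4433 eV

Since eV_s = KE_max:
V_s = KE_max/e = 5.4433 V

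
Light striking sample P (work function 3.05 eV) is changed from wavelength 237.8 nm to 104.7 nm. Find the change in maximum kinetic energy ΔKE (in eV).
6.6281 eV

Using Einstein's equation: KE_max = hc/λ - φ

For λ₁ = 237.8 nm:
KE₁ = hc/λ₁ - φ = 5.2138 - 3.05 = 2.1638 eV

For λ₂ = 104.7 nm:
KE₂ = hc/λ₂ - φ = 11.8419 - 3.05 = 8.7919 eV

Change in KE:
ΔKE = KE₂ - KE₁ = 8.7919 - 2.1638 = 6.6281 eV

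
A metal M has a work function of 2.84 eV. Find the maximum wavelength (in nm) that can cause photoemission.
436.56 nm

The threshold wavelength is when the photon energy equals the work function:
hc/λ₀ = φ

Solving for λ₀:
λ₀ = hc/φ = (6.626×10⁻³⁴ J·s)(3×10⁸ m/s) / (2.84 eV × 1.602×10⁻¹⁹ J/eV)
λ₀ = 436.56 nm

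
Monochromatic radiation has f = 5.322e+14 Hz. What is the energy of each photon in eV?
2.2010 eV

Using E = hf:

E = hf = (6.626×10⁻³⁴ J·s)(5.322e+14 Hz)
E = 2.2010 eV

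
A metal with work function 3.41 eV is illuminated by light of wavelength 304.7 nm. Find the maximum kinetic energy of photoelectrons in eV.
0.6591 eV

Using Einstein's photoelectric equation: KE_max = hf - φ = hc/λ - φ

First, calculate the photon energy:
E_photon = hc/λ = (6.626×10⁻³⁴ J·s)(3×10⁸ m/s) / (304.7×10⁻⁹ m)
E_photon = 4.0691 eV

Then, the maximum kinetic energy:
KE_max = E_photon - φ = 4.0691 eV - 3.41 eV = 0.6591 eV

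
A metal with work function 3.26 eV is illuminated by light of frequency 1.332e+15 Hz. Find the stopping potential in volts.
2.2487 V

The stopping potential V_s satisfies: eV_s = KE_max

First, find KE_max using Einstein's equation:
E_photon = hf = (6.626×10⁻³⁴ J·s)(1.332e+15 Hz) = 5.5087 eV
KE_max = E_photon - φ = 5.5087 - 3.26 = 2.2487 eV

Since eV_s = KE_max:
V_s = KE_max/e = 2.2487 V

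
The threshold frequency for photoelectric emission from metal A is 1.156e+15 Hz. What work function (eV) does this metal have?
4.78 eV

At the threshold frequency, photon energy equals work function:
φ = hf₀

Calculating:
φ = (6.626×10⁻³⁴ J·s)(1.156e+15 Hz)
φ = 4.78 eV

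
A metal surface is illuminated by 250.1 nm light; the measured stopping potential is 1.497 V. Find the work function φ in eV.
3.46 eV

The stopping potential gives the maximum kinetic energy: KE_max = eV_s = 1.497 eV

From Einstein's photoelectric equation: KE_max = hc/λ - φ
Rearranging: φ = hc/λ - KE_max

Calculate photon energy:
E_photon = hc/λ = (6.626×10⁻³⁴ J·s)(3×10⁸ m/s) / (250.1×10⁻⁹ m) = 4.9574 eV

Therefore:
φ = 4.9574 - 1.497 = 3.46 eV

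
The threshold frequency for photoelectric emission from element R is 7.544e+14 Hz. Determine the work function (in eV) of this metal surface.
3.12 eV

At the threshold frequency, photon energy equals work function:
φ = hf₀

Calculating:
φ = (6.626×10⁻³⁴ J·s)(7.544e+14 Hz)
φ = 3.12 eV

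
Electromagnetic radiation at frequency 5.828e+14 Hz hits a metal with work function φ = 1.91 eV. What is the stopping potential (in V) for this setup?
0.5003 V

The stopping potential V_s satisfies: eV_s = KE_max

First, find KE_max using Einstein's equation:
E_photon = hf = (6.626×10⁻³⁴ J·s)(5.828e+14 Hz) = 2.4103 eV
KE_max = E_photon - φ = 2.4103 - 1.91 = 0.5003 eV

Since eV_s = KE_max:
V_s = KE_max/e = 0.5003 V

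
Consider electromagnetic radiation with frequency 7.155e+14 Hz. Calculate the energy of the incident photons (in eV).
2.9591 eV

Using E = hf:

E = hf = (6.626×10⁻³⁴ J·s)(7.155e+14 Hz)
E = 2.9591 eV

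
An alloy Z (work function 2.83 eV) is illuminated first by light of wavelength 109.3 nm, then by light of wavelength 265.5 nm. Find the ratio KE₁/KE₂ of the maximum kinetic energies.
4.6273

Using Einstein's equation: KE_max = hc/λ - φ

For λ₁ = 109.3 nm:
E₁ = hc/λ₁ = 11.3435 eV
KE₁ = E₁ - φ = 11.3435 - 2.83 = 8.5135 eV

For λ₂ = 265.5 nm:
E₂ = hc/λ₂ = 4.6698 eV
KE₂ = E₂ - φ = 4.6698 - 2.83 = 1.8398 eV

Ratio: KE₁/KE₂ = 8.5135/1.8398 = 4.6273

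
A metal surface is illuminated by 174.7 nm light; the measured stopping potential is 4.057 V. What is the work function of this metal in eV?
3.04 eV

The stopping potential gives the maximum kinetic energy: KE_max = eV_s = 4.057 eV

From Einstein's photoelectric equation: KE_max = hc/λ - φ
Rearranging: φ = hc/λ - KE_max

Calculate photon energy:
E_photon = hc/λ = (6.626×10⁻³⁴ J·s)(3×10⁸ m/s) / (174.7×10⁻⁹ m) = 7.0970 eV

Therefore:
φ = 7.0970 - 4.057 = 3.04 eV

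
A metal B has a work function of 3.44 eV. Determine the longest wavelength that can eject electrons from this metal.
360.42 nm

The threshold wavelength is when the photon energy equals the work function:
hc/λ₀ = φ

Solving for λ₀:
λ₀ = hc/φ = (6.626×10⁻³⁴ J·s)(3×10⁸ m/s) / (3.44 eV × 1.602×10⁻¹⁹ J/eV)
λ₀ = 360.42 nm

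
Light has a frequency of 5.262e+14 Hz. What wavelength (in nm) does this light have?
569.73 nm

Using the wave equation: c = fλ

Solving for wavelength:
λ = c/f = (3×10⁸ m/s) / (5.262e+14 Hz)
λ = 569.73 nm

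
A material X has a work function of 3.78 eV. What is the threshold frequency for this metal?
9.1400e+14 Hz

The threshold frequency is when the photon energy equals the work function:
hf₀ = φ

Solving for f₀:
f₀ = φ/h = (3.78 eV × 1.602×10⁻¹⁹ J/eV) / (6.626×10⁻³⁴ J·s)
f₀ = 9.1400e+14 Hz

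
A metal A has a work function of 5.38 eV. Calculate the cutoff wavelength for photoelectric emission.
230.45 nm

The threshold wavelength is when the photon energy equals the work function:
hc/λ₀ = φ

Solving for λ₀:
λ₀ = hc/φ = (6.626×10⁻³⁴ J·s)(3×10⁸ m/s) / (5.38 eV × 1.602×10⁻¹⁹ J/eV)
λ₀ = 230.45 nm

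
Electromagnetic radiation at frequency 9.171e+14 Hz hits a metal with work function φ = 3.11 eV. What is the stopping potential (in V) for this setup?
0.6828 V

The stopping potential V_s satisfies: eV_s = KE_max

First, find KE_max using Einstein's equation:
E_photon = hf = (6.626×10⁻³⁴ J·s)(9.171e+14 Hz) = 3.7928 eV
KE_max = E_photon - φ = 3.7928 - 3.11 = 0.6828 eV

Since eV_s = KE_max:
V_s = KE_max/e = 0.6828 V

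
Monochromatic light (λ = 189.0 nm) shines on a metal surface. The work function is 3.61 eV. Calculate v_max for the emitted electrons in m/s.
1.0187e+06 m/s

First, find the maximum kinetic energy:
E_photon = hc/λ = 6.5600 eV
KE_max = E_photon - φ = 6.5600 - 3.61 = 2.9500 eV

Convert to Joules: KE_max = 2.9500 × 1.602×10⁻¹⁹ J = 4.7264e-19 J

Then use KE = ½mv² to find velocity:
v = √(2·KE/m) = √(2 × 4.7264e-19 J / 9.109e-31 kg)
v = 1.0187e+06 m/s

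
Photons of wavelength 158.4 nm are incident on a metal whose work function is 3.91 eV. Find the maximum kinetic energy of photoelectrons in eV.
3.9173 eV

Using Einstein's photoelectric equation: KE_max = hf - φ = hc/λ - φ

First, calculate the photon energy:
E_photon = hc/λ = (6.626×10⁻³⁴ J·s)(3×10⁸ m/s) / (158.4×10⁻⁹ m)
E_photon = 7.8273 eV

Then, the maximum kinetic energy:
KE_max = E_photon - φ = 7.8273 eV - 3.91 eV = 3.9173 eV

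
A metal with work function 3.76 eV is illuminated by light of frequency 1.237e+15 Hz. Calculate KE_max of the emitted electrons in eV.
1.3558 eV

Using Einstein's photoelectric equation: KE_max = hf - φ

First, calculate the photon energy:
E_photon = hf = (6.626×10⁻³⁴ J·s)(1.237e+15 Hz)
E_photon = 5.1158 eV

Then, the maximum kinetic energy:
KE_max = E_photon - φ = 5.1158 eV - 3.76 eV = 1.3558 eV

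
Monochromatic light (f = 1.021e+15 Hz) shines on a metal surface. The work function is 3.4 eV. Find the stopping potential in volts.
0.8225 V

The stopping potential V_s satisfies: eV_s = KE_max

First, find KE_max using Einstein's equation:
E_photon = hf = (6.626×10⁻³⁴ J·s)(1.021e+15 Hz) = 4.2225 eV
KE_max = E_photon - φ = 4.2225 - 3.4 = 0.8225 eV

Since eV_s = KE_max:
V_s = KE_max/e = 0.8225 V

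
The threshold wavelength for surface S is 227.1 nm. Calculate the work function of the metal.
5.46 eV

At the threshold wavelength, photon energy equals work function:
φ = hc/λ₀

Calculating:
φ = (6.626×10⁻³⁴ J·s)(3×10⁸ m/s) / (227.1×10⁻⁹ m)
φ = 5.46 eV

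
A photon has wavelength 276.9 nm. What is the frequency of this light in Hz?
1.0827e+15 Hz

Using the wave equation: c = fλ

Solving for frequency:
f = c/λ = (3×10⁸ m/s) / (276.9×10⁻⁹ m)
f = 1.0827e+15 Hz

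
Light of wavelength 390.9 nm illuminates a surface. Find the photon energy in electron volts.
3.1718 eV

Using E = hf = hc/λ:

E = hc/λ = (6.626×10⁻³⁴ J·s)(3×10⁸ m/s) / (390.9×10⁻⁹ m)
E = 3.1718 eV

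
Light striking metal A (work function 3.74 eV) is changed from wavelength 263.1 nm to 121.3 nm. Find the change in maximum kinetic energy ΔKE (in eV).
5.5088 eV

Using Einstein's equation: KE_max = hc/λ - φ

For λ₁ = 263.1 nm:
KE₁ = hc/λ₁ - φ = 4.7124 - 3.74 = 0.9724 eV

For λ₂ = 121.3 nm:
KE₂ = hc/λ₂ - φ = 10.2213 - 3.74 = 6.4813 eV

Change in KE:
ΔKE = KE₂ - KE₁ = 6.4813 - 0.9724 = 5.5088 eV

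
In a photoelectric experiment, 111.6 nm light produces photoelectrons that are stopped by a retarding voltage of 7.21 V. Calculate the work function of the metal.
3.90 eV

The stopping potential gives the maximum kinetic energy: KE_max = eV_s = 7.21 eV

From Einstein's photoelectric equation: KE_max = hc/λ - φ
Rearranging: φ = hc/λ - KE_max

Calculate photon energy:
E_photon = hc/λ = (6.626×10⁻³⁴ J·s)(3×10⁸ m/s) / (111.6×10⁻⁹ m) = 11.1097 eV

Therefore:
φ = 11.1097 - 7.21 = 3.90 eV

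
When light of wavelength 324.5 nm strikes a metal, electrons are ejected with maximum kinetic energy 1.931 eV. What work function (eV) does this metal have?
1.89 eV

From Einstein's photoelectric equation: KE_max = hf - φ = hc/λ - φ

Rearranging for φ:
φ = hc/λ - KE_max

Calculate photon energy:
E_photon = hc/λ = 3.8208 eV

Therefore:
φ = 3.8208 - 1.931 = 1.89 eV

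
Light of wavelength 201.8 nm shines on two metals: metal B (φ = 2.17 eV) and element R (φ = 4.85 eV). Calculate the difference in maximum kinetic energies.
2.6800 eV

Using KE_max = hc/λ - φ for each metal:

Photon energy: E = hc/λ = 6.1439 eV

For metal B (φ₁ = 2.17 eV):
KE₁ = E - φ₁ = 6.1439 - 2.17 = 3.9739 eV

For element R (φ₂ = 4.85 eV):
KE₂ = E - φ₂ = 6.1439 - 4.85 = 1.2939 eV

Difference:
ΔKE = KE₁ - KE₂ = 3.9739 - 1.2939 = 2.6800 eV

Note: The difference equals the difference in work functions: 4.85 - 2.17 = 2.68 eV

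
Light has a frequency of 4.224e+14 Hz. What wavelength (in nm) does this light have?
709.74 nm

Using the wave equation: c = fλ

Solving for wavelength:
λ = c/f = (3×10⁸ m/s) / (4.224e+14 Hz)
λ = 709.74 nm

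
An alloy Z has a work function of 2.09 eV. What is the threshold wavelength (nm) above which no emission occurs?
593.23 nm

The threshold wavelength is when the photon energy equals the work function:
hc/λ₀ = φ

Solving for λ₀:
λ₀ = hc/φ = (6.626×10⁻³⁴ J·s)(3×10⁸ m/s) / (2.09 eV × 1.602×10⁻¹⁹ J/eV)
λ₀ = 593.23 nm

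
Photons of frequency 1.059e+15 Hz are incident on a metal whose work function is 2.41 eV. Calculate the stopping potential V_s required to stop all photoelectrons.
1.9697 V

The stopping potential V_s satisfies: eV_s = KE_max

First, find KE_max using Einstein's equation:
E_photon = hf = (6.626×10⁻³⁴ J·s)(1.059e+15 Hz) = 4.3797 eV
KE_max = E_photon - φ = 4.3797 - 2.41 = 1.9697 eV

Since eV_s = KE_max:
V_s = KE_max/e = 1.9697 V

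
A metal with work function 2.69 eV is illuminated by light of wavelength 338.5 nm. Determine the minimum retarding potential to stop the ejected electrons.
0.9728 V

The stopping potential V_s satisfies: eV_s = KE_max

First, find KE_max using Einstein's equation:
E_photon = hc/λ = 3.6628 eV
KE_max = E_photon - φ = 3.6628 - 2.69 = 0.9728 eV

Since eV_s = KE_max:
V_s = KE_max/e = 0.9728 V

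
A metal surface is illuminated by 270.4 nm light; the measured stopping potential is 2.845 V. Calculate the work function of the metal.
1.74 eV

The stopping potential gives the maximum kinetic energy: KE_max = eV_s = 2.845 eV

From Einstein's photoelectric equation: KE_max = hc/λ - φ
Rearranging: φ = hc/λ - KE_max

Calculate photon energy:
E_photon = hc/λ = (6.626×10⁻³⁴ J·s)(3×10⁸ m/s) / (270.4×10⁻⁹ m) = 4.5852 eV

Therefore:
φ = 4.5852 - 2.845 = 1.74 eV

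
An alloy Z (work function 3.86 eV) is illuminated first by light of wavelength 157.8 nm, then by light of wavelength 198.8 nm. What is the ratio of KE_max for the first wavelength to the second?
1.6818

Using Einstein's equation: KE_max = hc/λ - φ

For λ₁ = 157.8 nm:
E₁ = hc/λ₁ = 7.8570 eV
KE₁ = E₁ - φ = 7.8570 - 3.86 = 3.9970 eV

For λ₂ = 198.8 nm:
E₂ = hc/λ₂ = 6.2366 eV
KE₂ = E₂ - φ = 6.2366 - 3.86 = 2.3766 eV

Ratio: KE₁/KE₂ = 3.9970/2.3766 = 1.6818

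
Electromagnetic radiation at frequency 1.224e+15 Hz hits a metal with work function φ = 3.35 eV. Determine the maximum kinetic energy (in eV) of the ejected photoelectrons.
1.7121 eV

Using Einstein's photoelectric equation: KE_max = hf - φ

First, calculate the photon energy:
E_photon = hf = (6.626×10⁻³⁴ J·s)(1.224e+15 Hz)
E_photon = 5.0621 eV

Then, the maximum kinetic energy:
KE_max = E_photon - φ = 5.0621 eV - 3.35 eV = 1.7121 eV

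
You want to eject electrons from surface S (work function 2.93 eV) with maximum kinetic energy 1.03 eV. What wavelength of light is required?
313.09 nm

From Einstein's equation: KE_max = hc/λ - φ

Rearranging for λ:
hc/λ = KE_max + φ
λ = hc/(KE_max + φ)

Required photon energy:
E_photon = KE_max + φ = 1.03 + 2.93 = 3.96 eV

Required wavelength:
λ = hc/E_photon = (6.626×10⁻³⁴)(3×10⁸) / (3.96 × 1.602×10⁻¹⁹)
λ = 313.09 nm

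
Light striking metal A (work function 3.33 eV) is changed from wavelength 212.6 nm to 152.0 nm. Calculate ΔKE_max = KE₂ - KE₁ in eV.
2.3250 eV

Using Einstein's equation: KE_max = hc/λ - φ

For λ₁ = 212.6 nm:
KE₁ = hc/λ₁ - φ = 5.8318 - 3.33 = 2.5018 eV

For λ₂ = 152.0 nm:
KE₂ = hc/λ₂ - φ = 8.1569 - 3.33 = 4.8269 eV

Change in KE:
ΔKE = KE₂ - KE₁ = 4.8269 - 2.5018 = 2.3250 eV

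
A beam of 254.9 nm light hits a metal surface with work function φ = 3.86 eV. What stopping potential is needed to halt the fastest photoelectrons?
1.0040 V

The stopping potential V_s satisfies: eV_s = KE_max

First, find KE_max using Einstein's equation:
E_photon = hc/λ = 4.8640 eV
KE_max = E_photon - φ = 4.8640 - 3.86 = 1.0040 eV

Since eV_s = KE_max:
V_s = KE_max/e = 1.0040 V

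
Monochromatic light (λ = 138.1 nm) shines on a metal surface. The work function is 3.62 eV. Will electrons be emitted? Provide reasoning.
Yes

For photoemission, the photon energy must exceed the work function.

Photon energy: E = hc/λ = 8.9779 eV
Work function: φ = 3.62 eV

Since E_photon (8.9779 eV) > φ (3.62 eV), photoemission WILL occur.
The threshold wavelength is λ₀ = hc/φ = 342.5 nm.
Since 138.1 nm < 342.5 nm, the light has sufficient energy.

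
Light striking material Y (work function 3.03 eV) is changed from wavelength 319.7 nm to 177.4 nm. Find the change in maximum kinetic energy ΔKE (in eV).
3.1108 eV

Using Einstein's equation: KE_max = hc/λ - φ

For λ₁ = 319.7 nm:
KE₁ = hc/λ₁ - φ = 3.8781 - 3.03 = 0.8481 eV

For λ₂ = 177.4 nm:
KE₂ = hc/λ₂ - φ = 6.9890 - 3.03 = 3.9590 eV

Change in KE:
ΔKE = KE₂ - KE₁ = 3.9590 - 0.8481 = 3.1108 eV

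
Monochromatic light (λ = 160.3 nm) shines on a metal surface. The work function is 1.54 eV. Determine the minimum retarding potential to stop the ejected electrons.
6.1945 V

The stopping potential V_s satisfies: eV_s = KE_max

First, find KE_max using Einstein's equation:
E_photon = hc/λ = 7.7345 eV
KE_max = E_photon - φ = 7.7345 - 1.54 = 6.1945 eV

Since eV_s = KE_max:
V_s = KE_max/e = 6.1945 V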